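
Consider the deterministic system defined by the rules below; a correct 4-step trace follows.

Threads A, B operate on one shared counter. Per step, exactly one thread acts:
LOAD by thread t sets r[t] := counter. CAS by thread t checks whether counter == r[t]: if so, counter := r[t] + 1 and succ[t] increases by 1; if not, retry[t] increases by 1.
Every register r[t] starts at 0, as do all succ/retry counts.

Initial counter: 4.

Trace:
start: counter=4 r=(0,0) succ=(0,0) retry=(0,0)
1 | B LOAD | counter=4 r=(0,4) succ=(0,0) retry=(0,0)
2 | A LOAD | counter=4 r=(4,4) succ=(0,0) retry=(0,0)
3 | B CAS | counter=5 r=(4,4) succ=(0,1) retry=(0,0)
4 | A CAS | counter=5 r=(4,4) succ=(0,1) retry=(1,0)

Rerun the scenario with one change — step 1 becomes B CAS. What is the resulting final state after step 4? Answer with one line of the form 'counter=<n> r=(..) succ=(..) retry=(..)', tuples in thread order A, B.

(re-executing from step 1 with the substitution; state before step 1: counter=4 r=(0,0) succ=(0,0) retry=(0,0))
1 | B CAS | counter=4 r=(0,0) succ=(0,0) retry=(0,1)
2 | A LOAD | counter=4 r=(4,0) succ=(0,0) retry=(0,1)
3 | B CAS | counter=4 r=(4,0) succ=(0,0) retry=(0,2)
4 | A CAS | counter=5 r=(4,0) succ=(1,0) retry=(0,2)

counter=5 r=(4,0) succ=(1,0) retry=(0,2)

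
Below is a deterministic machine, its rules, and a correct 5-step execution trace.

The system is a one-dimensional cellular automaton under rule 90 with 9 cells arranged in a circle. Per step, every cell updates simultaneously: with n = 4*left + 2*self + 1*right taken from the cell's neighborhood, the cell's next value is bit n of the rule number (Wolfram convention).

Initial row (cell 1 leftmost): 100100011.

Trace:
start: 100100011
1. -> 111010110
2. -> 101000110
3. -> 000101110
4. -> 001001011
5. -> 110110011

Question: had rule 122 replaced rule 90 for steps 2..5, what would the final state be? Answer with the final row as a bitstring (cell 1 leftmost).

(re-executing steps 2..5 under rule 122; state before step 2: 111010110)
2. -> 101101111
3. -> 111111000
4. -> 100001101
5. -> 110011111

110011111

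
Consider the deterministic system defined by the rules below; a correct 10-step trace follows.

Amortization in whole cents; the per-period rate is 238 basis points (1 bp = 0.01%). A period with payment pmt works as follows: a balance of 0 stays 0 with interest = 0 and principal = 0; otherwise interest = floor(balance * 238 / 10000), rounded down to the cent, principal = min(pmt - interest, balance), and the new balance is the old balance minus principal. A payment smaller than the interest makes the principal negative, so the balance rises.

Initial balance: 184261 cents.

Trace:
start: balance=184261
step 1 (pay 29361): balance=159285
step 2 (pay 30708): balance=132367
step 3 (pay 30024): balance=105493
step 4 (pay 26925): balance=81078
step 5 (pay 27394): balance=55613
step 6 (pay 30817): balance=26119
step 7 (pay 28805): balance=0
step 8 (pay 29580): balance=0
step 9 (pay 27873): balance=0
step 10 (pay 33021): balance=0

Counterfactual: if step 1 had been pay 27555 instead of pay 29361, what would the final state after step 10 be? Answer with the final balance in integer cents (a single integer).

(re-executing from step 1 with the substitution; state before step 1: balance=184261)
step 1 (pay 27555): balance=161091
step 2 (pay 30708): balance=134216
step 3 (pay 30024): balance=107386
step 4 (pay 26925): balance=83016
step 5 (pay 27394): balance=57597
step 6 (pay 30817): balance=28150
step 7 (pay 28805): balance=14
step 8 (pay 29580): balance=0
step 9 (pay 27873): balance=0
step 10 (pay 33021): balance=0

0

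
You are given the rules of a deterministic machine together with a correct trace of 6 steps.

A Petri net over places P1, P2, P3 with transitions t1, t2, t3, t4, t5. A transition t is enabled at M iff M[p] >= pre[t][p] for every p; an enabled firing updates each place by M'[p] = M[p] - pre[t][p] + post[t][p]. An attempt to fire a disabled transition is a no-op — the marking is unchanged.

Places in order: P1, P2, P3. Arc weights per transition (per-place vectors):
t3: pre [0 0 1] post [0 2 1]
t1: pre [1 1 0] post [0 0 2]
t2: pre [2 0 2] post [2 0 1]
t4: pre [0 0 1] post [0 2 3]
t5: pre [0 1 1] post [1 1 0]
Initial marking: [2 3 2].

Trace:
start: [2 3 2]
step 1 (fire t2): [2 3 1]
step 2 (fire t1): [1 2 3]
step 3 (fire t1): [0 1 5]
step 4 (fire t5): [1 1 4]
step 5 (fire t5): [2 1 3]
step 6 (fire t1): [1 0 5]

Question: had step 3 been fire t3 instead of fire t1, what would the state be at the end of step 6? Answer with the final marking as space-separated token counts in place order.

2 3 3

(re-executing from step 3 with the substitution; state before step 3: [1 2 3])
step 3 (fire t3): [1 4 3]
step 4 (fire t5): [2 4 2]
step 5 (fire t5): [3 4 1]
step 6 (fire t1): [2 3 3]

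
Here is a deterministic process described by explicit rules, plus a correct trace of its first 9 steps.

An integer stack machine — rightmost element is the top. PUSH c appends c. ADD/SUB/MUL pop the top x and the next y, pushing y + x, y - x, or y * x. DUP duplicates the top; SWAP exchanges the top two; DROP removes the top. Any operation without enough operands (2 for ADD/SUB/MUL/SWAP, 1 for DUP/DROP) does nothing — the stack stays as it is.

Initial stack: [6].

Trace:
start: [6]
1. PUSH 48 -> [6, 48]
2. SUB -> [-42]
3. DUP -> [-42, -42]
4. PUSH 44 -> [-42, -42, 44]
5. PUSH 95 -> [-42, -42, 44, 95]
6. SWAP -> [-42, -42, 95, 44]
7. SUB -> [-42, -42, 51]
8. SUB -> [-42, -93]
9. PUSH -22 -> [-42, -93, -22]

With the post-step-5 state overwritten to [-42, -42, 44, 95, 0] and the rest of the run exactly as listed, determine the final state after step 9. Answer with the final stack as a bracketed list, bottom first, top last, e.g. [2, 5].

state after step 5 := [-42, -42, 44, 95, 0]
6. SWAP -> [-42, -42, 44, 0, 95]
7. SUB -> [-42, -42, 44, -95]
8. SUB -> [-42, -42, 139]
9. PUSH -22 -> [-42, -42, 139, -22]

[-42, -42, 139, -22]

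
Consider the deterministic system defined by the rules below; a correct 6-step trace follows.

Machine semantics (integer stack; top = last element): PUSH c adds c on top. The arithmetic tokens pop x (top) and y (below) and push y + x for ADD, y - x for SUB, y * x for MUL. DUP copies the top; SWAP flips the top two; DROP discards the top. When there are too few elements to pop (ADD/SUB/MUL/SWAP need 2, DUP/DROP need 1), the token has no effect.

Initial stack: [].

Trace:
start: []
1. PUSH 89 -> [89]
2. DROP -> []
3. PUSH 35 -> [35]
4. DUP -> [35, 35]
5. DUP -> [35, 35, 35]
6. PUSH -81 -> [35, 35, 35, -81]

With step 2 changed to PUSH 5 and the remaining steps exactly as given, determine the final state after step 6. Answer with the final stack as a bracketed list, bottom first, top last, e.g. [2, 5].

(re-executing from step 2 with the substitution; state before step 2: [89])
2. PUSH 5 -> [89, 5]
3. PUSH 35 -> [89, 5, 35]
4. DUP -> [89, 5, 35, 35]
5. DUP -> [89, 5, 35, 35, 35]
6. PUSH -81 -> [89, 5, 35, 35, 35, -81]

[89, 5, 35, 35, 35, -81]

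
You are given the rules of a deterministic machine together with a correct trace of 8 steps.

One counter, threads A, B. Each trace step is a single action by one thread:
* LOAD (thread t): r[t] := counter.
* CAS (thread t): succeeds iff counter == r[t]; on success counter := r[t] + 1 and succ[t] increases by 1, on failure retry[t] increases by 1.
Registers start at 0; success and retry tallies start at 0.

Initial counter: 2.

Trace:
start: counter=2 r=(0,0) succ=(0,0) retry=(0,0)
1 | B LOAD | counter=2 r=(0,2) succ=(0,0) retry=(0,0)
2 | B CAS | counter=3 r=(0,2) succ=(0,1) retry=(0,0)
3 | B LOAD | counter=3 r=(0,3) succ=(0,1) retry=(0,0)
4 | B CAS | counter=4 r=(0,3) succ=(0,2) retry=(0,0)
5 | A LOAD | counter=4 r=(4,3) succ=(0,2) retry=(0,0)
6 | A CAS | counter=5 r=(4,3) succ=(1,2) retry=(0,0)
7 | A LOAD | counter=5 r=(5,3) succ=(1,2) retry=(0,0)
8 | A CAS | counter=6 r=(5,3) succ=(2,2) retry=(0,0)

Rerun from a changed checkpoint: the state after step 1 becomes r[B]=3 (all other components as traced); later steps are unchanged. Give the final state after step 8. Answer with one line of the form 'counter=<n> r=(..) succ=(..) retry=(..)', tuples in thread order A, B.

counter=5 r=(4,2) succ=(2,1) retry=(0,1)

state after step 1 := counter=2 r=(0,3) succ=(0,0) retry=(0,0)
2 | B CAS | counter=2 r=(0,3) succ=(0,0) retry=(0,1)
3 | B LOAD | counter=2 r=(0,2) succ=(0,0) retry=(0,1)
4 | B CAS | counter=3 r=(0,2) succ=(0,1) retry=(0,1)
5 | A LOAD | counter=3 r=(3,2) succ=(0,1) retry=(0,1)
6 | A CAS | counter=4 r=(3,2) succ=(1,1) retry=(0,1)
7 | A LOAD | counter=4 r=(4,2) succ=(1,1) retry=(0,1)
8 | A CAS | counter=5 r=(4,2) succ=(2,1) retry=(0,1)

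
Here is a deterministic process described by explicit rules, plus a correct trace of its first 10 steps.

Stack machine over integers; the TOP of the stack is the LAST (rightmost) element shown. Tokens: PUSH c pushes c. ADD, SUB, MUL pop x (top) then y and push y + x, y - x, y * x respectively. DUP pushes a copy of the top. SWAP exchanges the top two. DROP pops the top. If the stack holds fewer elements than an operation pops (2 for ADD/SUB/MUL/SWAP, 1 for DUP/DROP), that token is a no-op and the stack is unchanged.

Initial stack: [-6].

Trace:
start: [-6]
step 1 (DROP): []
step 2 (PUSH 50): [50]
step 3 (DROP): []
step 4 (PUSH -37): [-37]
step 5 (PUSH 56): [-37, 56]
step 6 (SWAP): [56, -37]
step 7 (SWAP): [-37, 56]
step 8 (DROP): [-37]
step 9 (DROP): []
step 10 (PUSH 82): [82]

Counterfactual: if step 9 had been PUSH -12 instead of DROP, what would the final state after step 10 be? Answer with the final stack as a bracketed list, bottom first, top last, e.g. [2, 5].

[-37, -12, 82]

(re-executing from step 9 with the substitution; state before step 9: [-37])
step 9 (PUSH -12): [-37, -12]
step 10 (PUSH 82): [-37, -12, 82]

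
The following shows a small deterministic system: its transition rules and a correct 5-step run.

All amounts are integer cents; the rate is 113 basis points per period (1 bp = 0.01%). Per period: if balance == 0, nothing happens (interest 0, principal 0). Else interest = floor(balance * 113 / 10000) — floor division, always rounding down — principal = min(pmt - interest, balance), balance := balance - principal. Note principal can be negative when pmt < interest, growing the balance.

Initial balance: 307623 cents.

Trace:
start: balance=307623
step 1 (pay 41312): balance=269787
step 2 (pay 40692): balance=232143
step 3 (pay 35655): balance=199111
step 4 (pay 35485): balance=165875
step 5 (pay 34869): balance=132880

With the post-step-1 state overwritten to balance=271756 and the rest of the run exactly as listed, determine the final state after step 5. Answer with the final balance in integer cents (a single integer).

134939

state after step 1 := balance=271756
step 2 (pay 40692): balance=234134
step 3 (pay 35655): balance=201124
step 4 (pay 35485): balance=167911
step 5 (pay 34869): balance=134939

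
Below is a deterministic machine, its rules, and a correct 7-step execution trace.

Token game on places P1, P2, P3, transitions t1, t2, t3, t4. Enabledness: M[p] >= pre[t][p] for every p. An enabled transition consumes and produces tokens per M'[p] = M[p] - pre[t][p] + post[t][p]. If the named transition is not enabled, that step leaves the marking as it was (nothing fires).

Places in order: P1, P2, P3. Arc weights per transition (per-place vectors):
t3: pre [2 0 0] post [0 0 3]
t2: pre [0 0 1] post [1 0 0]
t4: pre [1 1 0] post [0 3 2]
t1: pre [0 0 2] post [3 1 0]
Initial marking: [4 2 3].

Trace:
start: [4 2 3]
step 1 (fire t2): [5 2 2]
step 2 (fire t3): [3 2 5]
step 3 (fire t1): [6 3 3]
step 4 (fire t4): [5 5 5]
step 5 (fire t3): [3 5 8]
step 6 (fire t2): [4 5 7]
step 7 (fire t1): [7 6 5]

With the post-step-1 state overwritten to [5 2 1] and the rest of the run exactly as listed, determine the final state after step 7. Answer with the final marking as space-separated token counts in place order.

7 6 4

state after step 1 := [5 2 1]
step 2 (fire t3): [3 2 4]
step 3 (fire t1): [6 3 2]
step 4 (fire t4): [5 5 4]
step 5 (fire t3): [3 5 7]
step 6 (fire t2): [4 5 6]
step 7 (fire t1): [7 6 4]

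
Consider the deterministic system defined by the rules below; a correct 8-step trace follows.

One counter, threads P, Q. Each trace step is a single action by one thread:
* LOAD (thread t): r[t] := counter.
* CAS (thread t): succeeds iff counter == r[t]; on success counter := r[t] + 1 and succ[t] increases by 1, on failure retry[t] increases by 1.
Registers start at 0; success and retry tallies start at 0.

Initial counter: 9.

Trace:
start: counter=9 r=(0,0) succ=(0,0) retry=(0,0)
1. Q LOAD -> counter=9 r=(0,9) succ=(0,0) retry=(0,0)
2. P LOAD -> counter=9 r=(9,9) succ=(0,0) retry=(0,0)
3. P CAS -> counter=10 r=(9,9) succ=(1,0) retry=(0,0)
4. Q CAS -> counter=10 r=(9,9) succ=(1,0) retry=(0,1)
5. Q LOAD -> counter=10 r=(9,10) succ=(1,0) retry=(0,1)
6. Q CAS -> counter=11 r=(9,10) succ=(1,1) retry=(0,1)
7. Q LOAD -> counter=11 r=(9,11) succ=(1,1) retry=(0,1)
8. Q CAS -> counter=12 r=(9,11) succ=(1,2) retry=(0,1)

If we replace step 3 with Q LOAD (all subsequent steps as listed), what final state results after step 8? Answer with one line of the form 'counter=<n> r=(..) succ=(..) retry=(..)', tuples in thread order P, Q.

counter=12 r=(9,11) succ=(0,3) retry=(0,0)

(re-executing from step 3 with the substitution; state before step 3: counter=9 r=(9,9) succ=(0,0) retry=(0,0))
3. Q LOAD -> counter=9 r=(9,9) succ=(0,0) retry=(0,0)
4. Q CAS -> counter=10 r=(9,9) succ=(0,1) retry=(0,0)
5. Q LOAD -> counter=10 r=(9,10) succ=(0,1) retry=(0,0)
6. Q CAS -> counter=11 r=(9,10) succ=(0,2) retry=(0,0)
7. Q LOAD -> counter=11 r=(9,11) succ=(0,2) retry=(0,0)
8. Q CAS -> counter=12 r=(9,11) succ=(0,3) retry=(0,0)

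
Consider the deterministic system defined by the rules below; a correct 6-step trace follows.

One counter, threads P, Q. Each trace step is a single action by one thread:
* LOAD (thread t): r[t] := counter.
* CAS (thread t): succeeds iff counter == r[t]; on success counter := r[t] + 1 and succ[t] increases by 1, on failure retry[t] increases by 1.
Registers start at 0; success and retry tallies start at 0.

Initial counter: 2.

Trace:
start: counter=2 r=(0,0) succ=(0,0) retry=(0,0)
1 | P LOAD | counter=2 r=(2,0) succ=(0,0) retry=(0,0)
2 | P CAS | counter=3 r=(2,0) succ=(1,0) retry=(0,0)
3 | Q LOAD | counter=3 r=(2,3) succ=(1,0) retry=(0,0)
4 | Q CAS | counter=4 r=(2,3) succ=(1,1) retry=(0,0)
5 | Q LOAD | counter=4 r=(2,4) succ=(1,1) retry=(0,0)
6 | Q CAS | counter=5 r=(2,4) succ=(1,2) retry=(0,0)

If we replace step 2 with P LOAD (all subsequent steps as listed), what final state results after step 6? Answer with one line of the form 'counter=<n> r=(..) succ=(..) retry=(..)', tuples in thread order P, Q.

(re-executing from step 2 with the substitution; state before step 2: counter=2 r=(2,0) succ=(0,0) retry=(0,0))
2 | P LOAD | counter=2 r=(2,0) succ=(0,0) retry=(0,0)
3 | Q LOAD | counter=2 r=(2,2) succ=(0,0) retry=(0,0)
4 | Q CAS | counter=3 r=(2,2) succ=(0,1) retry=(0,0)
5 | Q LOAD | counter=3 r=(2,3) succ=(0,1) retry=(0,0)
6 | Q CAS | counter=4 r=(2,3) succ=(0,2) retry=(0,0)

counter=4 r=(2,3) succ=(0,2) retry=(0,0)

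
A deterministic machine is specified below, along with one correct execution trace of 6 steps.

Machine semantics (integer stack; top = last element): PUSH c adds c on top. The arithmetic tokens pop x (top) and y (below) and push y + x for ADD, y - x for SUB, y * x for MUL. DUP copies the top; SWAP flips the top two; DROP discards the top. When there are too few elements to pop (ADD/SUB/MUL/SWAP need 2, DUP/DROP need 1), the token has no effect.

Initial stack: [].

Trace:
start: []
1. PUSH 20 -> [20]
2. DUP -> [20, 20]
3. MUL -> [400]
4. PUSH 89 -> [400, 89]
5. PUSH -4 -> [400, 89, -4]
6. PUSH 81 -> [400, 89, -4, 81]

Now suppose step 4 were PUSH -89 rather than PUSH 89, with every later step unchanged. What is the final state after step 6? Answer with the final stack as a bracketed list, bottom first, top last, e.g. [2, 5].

(re-executing from step 4 with the substitution; state before step 4: [400])
4. PUSH -89 -> [400, -89]
5. PUSH -4 -> [400, -89, -4]
6. PUSH 81 -> [400, -89, -4, 81]

[400, -89, -4, 81]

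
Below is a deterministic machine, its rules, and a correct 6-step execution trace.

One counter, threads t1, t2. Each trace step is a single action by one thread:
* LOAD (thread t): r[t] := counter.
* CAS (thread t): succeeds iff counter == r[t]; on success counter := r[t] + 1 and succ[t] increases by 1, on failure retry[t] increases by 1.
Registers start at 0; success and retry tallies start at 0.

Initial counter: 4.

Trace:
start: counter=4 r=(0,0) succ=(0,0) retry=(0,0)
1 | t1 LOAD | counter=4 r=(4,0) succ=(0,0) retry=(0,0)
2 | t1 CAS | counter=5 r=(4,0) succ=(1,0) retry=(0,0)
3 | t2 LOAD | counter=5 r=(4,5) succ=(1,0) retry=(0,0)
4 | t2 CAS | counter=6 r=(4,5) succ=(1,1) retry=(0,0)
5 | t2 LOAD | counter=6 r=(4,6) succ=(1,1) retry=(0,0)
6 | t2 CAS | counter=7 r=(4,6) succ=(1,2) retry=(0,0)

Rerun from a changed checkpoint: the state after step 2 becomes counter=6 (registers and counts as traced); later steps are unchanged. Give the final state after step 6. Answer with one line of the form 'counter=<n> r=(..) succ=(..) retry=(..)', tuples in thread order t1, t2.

counter=8 r=(4,7) succ=(1,2) retry=(0,0)

state after step 2 := counter=6 r=(4,0) succ=(1,0) retry=(0,0)
3 | t2 LOAD | counter=6 r=(4,6) succ=(1,0) retry=(0,0)
4 | t2 CAS | counter=7 r=(4,6) succ=(1,1) retry=(0,0)
5 | t2 LOAD | counter=7 r=(4,7) succ=(1,1) retry=(0,0)
6 | t2 CAS | counter=8 r=(4,7) succ=(1,2) retry=(0,0)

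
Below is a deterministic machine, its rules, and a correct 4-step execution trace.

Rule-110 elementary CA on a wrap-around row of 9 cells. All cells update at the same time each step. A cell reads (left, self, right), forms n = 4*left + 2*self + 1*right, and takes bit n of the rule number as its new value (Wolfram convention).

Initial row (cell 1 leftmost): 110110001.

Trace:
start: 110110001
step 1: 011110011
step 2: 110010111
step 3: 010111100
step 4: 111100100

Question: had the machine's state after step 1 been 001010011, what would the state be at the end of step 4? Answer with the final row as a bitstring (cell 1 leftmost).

010110111

state after step 1 := 001010011
step 2: 011110111
step 3: 110011101
step 4: 010110111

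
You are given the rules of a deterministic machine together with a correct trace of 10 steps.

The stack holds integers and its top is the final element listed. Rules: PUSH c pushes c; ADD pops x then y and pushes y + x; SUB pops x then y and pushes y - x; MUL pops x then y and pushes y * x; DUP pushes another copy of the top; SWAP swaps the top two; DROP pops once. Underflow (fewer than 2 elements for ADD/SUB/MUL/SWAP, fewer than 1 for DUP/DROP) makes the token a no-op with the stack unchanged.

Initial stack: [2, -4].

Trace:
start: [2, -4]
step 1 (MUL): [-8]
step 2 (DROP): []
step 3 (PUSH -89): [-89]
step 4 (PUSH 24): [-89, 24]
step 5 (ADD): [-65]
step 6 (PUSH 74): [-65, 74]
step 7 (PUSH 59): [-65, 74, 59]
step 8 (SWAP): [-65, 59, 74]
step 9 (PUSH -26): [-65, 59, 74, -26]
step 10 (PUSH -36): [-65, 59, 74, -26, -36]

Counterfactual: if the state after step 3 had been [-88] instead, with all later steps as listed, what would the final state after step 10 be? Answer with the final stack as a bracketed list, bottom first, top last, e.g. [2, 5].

[-64, 59, 74, -26, -36]

state after step 3 := [-88]
step 4 (PUSH 24): [-88, 24]
step 5 (ADD): [-64]
step 6 (PUSH 74): [-64, 74]
step 7 (PUSH 59): [-64, 74, 59]
step 8 (SWAP): [-64, 59, 74]
step 9 (PUSH -26): [-64, 59, 74, -26]
step 10 (PUSH -36): [-64, 59, 74, -26, -36]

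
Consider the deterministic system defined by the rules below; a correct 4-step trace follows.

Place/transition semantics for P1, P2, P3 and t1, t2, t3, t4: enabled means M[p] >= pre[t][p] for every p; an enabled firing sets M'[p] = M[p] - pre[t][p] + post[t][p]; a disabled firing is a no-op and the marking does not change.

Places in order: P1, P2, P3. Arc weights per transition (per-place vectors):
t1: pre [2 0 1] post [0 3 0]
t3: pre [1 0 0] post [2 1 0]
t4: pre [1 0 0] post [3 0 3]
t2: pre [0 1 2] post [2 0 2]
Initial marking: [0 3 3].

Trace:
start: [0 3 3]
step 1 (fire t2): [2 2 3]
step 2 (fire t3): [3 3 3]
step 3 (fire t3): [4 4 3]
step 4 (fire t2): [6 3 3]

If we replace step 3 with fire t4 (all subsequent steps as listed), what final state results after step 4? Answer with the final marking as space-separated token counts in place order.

7 2 6

(re-executing from step 3 with the substitution; state before step 3: [3 3 3])
step 3 (fire t4): [5 3 6]
step 4 (fire t2): [7 2 6]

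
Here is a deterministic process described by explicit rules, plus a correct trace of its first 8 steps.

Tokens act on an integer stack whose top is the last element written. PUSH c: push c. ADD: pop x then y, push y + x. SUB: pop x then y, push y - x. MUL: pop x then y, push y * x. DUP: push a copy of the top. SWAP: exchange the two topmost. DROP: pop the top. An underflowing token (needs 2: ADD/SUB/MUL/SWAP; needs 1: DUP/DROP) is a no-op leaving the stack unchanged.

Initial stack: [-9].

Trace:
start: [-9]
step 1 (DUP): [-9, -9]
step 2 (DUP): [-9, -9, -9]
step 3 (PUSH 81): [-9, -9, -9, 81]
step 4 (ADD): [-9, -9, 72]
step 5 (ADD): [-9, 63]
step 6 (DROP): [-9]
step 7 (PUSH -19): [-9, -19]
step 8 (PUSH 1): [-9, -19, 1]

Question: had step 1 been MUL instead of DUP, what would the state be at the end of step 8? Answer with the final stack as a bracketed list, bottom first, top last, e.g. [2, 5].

(re-executing from step 1 with the substitution; state before step 1: [-9])
step 1 (MUL): [-9]
step 2 (DUP): [-9, -9]
step 3 (PUSH 81): [-9, -9, 81]
step 4 (ADD): [-9, 72]
step 5 (ADD): [63]
step 6 (DROP): []
step 7 (PUSH -19): [-19]
step 8 (PUSH 1): [-19, 1]

[-19, 1]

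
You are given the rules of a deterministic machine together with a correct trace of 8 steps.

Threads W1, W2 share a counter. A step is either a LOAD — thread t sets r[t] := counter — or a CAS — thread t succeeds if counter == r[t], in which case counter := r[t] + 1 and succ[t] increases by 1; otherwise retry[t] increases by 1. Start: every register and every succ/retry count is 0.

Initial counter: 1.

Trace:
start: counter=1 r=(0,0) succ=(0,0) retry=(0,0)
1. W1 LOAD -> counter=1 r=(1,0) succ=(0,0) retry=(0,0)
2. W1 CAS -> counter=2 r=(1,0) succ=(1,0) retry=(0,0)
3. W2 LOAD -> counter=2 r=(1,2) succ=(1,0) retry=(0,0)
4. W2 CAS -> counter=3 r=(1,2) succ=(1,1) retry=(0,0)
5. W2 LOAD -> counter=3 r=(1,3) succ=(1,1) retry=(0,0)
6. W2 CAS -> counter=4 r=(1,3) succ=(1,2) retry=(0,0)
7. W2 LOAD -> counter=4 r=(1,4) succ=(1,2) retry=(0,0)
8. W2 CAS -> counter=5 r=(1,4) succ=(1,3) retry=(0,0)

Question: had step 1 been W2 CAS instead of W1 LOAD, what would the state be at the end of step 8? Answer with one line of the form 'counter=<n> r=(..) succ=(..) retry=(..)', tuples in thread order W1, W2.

(re-executing from step 1 with the substitution; state before step 1: counter=1 r=(0,0) succ=(0,0) retry=(0,0))
1. W2 CAS -> counter=1 r=(0,0) succ=(0,0) retry=(0,1)
2. W1 CAS -> counter=1 r=(0,0) succ=(0,0) retry=(1,1)
3. W2 LOAD -> counter=1 r=(0,1) succ=(0,0) retry=(1,1)
4. W2 CAS -> counter=2 r=(0,1) succ=(0,1) retry=(1,1)
5. W2 LOAD -> counter=2 r=(0,2) succ=(0,1) retry=(1,1)
6. W2 CAS -> counter=3 r=(0,2) succ=(0,2) retry=(1,1)
7. W2 LOAD -> counter=3 r=(0,3) succ=(0,2) retry=(1,1)
8. W2 CAS -> counter=4 r=(0,3) succ=(0,3) retry=(1,1)

counter=4 r=(0,3) succ=(0,3) retry=(1,1)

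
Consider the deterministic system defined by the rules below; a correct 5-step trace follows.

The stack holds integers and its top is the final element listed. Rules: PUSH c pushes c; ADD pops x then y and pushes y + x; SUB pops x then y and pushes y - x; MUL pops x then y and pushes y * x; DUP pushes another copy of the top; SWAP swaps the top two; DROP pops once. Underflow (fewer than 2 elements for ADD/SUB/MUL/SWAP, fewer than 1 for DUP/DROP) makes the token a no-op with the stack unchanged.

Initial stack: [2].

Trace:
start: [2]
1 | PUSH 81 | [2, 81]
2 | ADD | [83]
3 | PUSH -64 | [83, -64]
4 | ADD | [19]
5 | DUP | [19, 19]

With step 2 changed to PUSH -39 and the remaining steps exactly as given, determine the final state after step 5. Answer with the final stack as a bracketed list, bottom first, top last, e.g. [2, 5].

[2, 81, -103, -103]

(re-executing from step 2 with the substitution; state before step 2: [2, 81])
2 | PUSH -39 | [2, 81, -39]
3 | PUSH -64 | [2, 81, -39, -64]
4 | ADD | [2, 81, -103]
5 | DUP | [2, 81, -103, -103]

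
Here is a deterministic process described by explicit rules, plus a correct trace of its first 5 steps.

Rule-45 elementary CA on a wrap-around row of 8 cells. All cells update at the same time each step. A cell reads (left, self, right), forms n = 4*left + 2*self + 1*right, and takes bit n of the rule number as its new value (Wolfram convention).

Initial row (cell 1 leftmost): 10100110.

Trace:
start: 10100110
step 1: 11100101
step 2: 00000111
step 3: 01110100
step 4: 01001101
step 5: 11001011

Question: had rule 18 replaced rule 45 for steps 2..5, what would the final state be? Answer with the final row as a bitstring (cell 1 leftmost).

10000001

(re-executing steps 2..5 under rule 18; state before step 2: 11100101)
step 2: 00011000
step 3: 00100100
step 4: 01011010
step 5: 10000001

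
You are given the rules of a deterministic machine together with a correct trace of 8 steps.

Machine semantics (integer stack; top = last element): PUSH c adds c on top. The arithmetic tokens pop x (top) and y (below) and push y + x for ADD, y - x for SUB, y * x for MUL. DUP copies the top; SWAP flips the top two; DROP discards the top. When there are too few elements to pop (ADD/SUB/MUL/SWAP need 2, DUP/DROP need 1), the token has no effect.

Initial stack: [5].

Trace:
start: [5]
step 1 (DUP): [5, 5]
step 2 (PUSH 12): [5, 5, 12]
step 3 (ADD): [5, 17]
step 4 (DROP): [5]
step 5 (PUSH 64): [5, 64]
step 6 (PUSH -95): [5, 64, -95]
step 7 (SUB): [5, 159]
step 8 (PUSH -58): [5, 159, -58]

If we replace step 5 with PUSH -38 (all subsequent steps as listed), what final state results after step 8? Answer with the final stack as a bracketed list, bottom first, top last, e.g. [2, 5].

(re-executing from step 5 with the substitution; state before step 5: [5])
step 5 (PUSH -38): [5, -38]
step 6 (PUSH -95): [5, -38, -95]
step 7 (SUB): [5, 57]
step 8 (PUSH -58): [5, 57, -58]

[5, 57, -58]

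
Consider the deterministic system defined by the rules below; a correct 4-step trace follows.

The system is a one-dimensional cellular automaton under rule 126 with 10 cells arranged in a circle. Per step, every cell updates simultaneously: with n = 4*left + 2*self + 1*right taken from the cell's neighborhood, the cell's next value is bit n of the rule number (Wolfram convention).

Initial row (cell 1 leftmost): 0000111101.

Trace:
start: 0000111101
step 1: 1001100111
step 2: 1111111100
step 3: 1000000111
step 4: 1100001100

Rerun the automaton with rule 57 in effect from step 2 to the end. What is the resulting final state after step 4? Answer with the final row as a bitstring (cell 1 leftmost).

(re-executing steps 2..4 under rule 57; state before step 2: 1001100111)
step 2: 0101010100
step 3: 0010101011
step 4: 1001010110

1001010110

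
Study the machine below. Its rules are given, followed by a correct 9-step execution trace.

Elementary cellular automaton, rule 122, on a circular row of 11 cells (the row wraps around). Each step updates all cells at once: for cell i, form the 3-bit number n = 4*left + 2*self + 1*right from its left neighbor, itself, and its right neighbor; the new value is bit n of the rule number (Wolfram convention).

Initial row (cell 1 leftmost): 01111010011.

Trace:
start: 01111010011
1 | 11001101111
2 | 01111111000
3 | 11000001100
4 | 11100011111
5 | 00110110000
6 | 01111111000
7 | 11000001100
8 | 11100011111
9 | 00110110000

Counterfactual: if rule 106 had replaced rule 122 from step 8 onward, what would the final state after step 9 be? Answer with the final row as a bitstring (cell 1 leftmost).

(re-executing steps 8..9 under rule 106; state before step 8: 11000001100)
8 | 11000011101
9 | 01000110111

01000110111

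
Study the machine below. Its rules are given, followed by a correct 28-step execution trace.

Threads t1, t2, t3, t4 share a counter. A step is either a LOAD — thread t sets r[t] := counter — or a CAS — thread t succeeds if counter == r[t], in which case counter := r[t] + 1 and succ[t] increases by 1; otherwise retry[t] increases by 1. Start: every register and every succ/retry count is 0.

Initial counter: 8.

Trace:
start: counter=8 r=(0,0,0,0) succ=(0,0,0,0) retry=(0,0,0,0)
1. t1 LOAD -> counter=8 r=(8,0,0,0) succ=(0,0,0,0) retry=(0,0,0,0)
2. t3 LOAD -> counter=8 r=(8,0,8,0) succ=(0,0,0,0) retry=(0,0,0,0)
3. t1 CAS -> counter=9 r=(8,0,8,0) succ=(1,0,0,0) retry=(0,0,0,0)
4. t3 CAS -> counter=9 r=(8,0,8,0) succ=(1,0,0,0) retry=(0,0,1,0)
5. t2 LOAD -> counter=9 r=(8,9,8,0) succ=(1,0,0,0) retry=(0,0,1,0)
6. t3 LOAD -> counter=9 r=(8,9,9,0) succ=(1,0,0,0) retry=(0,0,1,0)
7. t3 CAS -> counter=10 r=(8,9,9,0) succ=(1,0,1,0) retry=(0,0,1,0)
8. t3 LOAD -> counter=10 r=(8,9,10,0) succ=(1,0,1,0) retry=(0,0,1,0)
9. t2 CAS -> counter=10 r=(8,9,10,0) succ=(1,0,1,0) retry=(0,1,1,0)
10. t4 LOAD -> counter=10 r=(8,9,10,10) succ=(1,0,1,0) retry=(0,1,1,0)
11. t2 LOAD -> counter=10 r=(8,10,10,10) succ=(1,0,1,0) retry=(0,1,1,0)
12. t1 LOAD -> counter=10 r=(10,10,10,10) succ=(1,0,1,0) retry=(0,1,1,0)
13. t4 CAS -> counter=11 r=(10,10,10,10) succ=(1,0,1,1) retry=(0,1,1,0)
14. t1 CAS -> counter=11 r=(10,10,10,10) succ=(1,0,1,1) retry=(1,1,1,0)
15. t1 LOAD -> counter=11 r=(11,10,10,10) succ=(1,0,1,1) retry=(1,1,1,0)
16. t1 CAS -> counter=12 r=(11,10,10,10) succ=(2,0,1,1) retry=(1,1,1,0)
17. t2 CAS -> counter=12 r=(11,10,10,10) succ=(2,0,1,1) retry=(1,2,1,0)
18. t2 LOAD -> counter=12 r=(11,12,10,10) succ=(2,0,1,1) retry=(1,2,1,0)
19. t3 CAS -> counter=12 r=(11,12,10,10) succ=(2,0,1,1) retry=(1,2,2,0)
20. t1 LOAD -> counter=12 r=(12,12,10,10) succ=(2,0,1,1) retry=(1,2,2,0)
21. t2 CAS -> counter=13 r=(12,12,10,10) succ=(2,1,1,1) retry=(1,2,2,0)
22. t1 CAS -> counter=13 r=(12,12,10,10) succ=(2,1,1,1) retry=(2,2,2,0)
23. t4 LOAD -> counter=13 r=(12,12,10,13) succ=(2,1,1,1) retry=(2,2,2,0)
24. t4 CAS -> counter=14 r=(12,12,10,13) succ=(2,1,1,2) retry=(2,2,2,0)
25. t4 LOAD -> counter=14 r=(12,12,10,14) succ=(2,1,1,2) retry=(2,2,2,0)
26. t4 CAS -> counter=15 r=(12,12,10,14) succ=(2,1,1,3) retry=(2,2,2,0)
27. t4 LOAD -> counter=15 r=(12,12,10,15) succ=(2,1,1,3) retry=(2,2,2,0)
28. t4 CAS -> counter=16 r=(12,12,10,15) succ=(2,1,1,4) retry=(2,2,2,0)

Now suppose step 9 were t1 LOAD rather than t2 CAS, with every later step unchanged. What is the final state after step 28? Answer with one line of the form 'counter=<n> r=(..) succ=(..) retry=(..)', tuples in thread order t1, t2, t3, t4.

counter=16 r=(12,12,10,15) succ=(2,1,1,4) retry=(2,1,2,0)

(re-executing from step 9 with the substitution; state before step 9: counter=10 r=(8,9,10,0) succ=(1,0,1,0) retry=(0,0,1,0))
9. t1 LOAD -> counter=10 r=(10,9,10,0) succ=(1,0,1,0) retry=(0,0,1,0)
10. t4 LOAD -> counter=10 r=(10,9,10,10) succ=(1,0,1,0) retry=(0,0,1,0)
11. t2 LOAD -> counter=10 r=(10,10,10,10) succ=(1,0,1,0) retry=(0,0,1,0)
12. t1 LOAD -> counter=10 r=(10,10,10,10) succ=(1,0,1,0) retry=(0,0,1,0)
13. t4 CAS -> counter=11 r=(10,10,10,10) succ=(1,0,1,1) retry=(0,0,1,0)
14. t1 CAS -> counter=11 r=(10,10,10,10) succ=(1,0,1,1) retry=(1,0,1,0)
15. t1 LOAD -> counter=11 r=(11,10,10,10) succ=(1,0,1,1) retry=(1,0,1,0)
16. t1 CAS -> counter=12 r=(11,10,10,10) succ=(2,0,1,1) retry=(1,0,1,0)
17. t2 CAS -> counter=12 r=(11,10,10,10) succ=(2,0,1,1) retry=(1,1,1,0)
18. t2 LOAD -> counter=12 r=(11,12,10,10) succ=(2,0,1,1) retry=(1,1,1,0)
19. t3 CAS -> counter=12 r=(11,12,10,10) succ=(2,0,1,1) retry=(1,1,2,0)
20. t1 LOAD -> counter=12 r=(12,12,10,10) succ=(2,0,1,1) retry=(1,1,2,0)
21. t2 CAS -> counter=13 r=(12,12,10,10) succ=(2,1,1,1) retry=(1,1,2,0)
22. t1 CAS -> counter=13 r=(12,12,10,10) succ=(2,1,1,1) retry=(2,1,2,0)
23. t4 LOAD -> counter=13 r=(12,12,10,13) succ=(2,1,1,1) retry=(2,1,2,0)
24. t4 CAS -> counter=14 r=(12,12,10,13) succ=(2,1,1,2) retry=(2,1,2,0)
25. t4 LOAD -> counter=14 r=(12,12,10,14) succ=(2,1,1,2) retry=(2,1,2,0)
26. t4 CAS -> counter=15 r=(12,12,10,14) succ=(2,1,1,3) retry=(2,1,2,0)
27. t4 LOAD -> counter=15 r=(12,12,10,15) succ=(2,1,1,3) retry=(2,1,2,0)
28. t4 CAS -> counter=16 r=(12,12,10,15) succ=(2,1,1,4) retry=(2,1,2,0)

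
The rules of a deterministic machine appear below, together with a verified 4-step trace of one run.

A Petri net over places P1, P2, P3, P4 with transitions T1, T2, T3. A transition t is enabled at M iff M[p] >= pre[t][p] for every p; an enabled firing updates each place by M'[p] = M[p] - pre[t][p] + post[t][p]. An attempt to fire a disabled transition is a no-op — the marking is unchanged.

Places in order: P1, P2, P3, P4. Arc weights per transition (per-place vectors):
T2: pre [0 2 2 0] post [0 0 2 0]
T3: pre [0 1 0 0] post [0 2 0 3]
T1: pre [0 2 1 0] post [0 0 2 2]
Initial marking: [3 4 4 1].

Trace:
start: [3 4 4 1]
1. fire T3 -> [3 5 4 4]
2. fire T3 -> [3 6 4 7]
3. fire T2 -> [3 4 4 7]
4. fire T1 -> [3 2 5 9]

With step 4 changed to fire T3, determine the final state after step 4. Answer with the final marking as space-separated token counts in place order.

3 5 4 10

(re-executing from step 4 with the substitution; state before step 4: [3 4 4 7])
4. fire T3 -> [3 5 4 10]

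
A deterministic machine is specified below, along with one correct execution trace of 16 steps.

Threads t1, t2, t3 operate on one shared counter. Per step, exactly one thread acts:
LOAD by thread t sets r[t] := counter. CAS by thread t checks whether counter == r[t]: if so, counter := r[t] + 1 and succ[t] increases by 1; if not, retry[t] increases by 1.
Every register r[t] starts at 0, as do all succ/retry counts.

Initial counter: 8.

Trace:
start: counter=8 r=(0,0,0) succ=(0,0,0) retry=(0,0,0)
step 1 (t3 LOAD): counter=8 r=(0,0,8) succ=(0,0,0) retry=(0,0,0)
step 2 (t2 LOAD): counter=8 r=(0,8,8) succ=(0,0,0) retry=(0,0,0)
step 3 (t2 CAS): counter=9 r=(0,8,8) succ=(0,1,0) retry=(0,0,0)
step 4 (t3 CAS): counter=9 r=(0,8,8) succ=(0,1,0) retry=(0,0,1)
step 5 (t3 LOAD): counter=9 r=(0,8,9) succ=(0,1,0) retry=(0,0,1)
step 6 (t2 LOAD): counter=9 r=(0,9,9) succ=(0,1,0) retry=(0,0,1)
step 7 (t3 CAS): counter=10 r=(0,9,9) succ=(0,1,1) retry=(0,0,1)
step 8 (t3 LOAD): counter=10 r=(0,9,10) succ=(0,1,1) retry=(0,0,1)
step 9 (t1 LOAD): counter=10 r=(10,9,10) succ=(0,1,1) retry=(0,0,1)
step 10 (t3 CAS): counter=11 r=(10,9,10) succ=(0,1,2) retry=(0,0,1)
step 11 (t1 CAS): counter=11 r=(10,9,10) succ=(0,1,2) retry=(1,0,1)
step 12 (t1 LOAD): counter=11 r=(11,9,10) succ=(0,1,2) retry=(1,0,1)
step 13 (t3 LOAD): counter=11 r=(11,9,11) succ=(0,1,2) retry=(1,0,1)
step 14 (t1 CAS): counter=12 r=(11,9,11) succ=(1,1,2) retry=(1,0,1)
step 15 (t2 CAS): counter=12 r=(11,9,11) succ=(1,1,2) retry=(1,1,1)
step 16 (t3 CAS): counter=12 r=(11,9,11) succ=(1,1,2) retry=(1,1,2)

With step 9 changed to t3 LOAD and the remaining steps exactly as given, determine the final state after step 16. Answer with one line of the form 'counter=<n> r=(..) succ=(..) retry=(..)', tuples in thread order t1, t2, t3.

counter=12 r=(11,9,11) succ=(1,1,2) retry=(1,1,2)

(re-executing from step 9 with the substitution; state before step 9: counter=10 r=(0,9,10) succ=(0,1,1) retry=(0,0,1))
step 9 (t3 LOAD): counter=10 r=(0,9,10) succ=(0,1,1) retry=(0,0,1)
step 10 (t3 CAS): counter=11 r=(0,9,10) succ=(0,1,2) retry=(0,0,1)
step 11 (t1 CAS): counter=11 r=(0,9,10) succ=(0,1,2) retry=(1,0,1)
step 12 (t1 LOAD): counter=11 r=(11,9,10) succ=(0,1,2) retry=(1,0,1)
step 13 (t3 LOAD): counter=11 r=(11,9,11) succ=(0,1,2) retry=(1,0,1)
step 14 (t1 CAS): counter=12 r=(11,9,11) succ=(1,1,2) retry=(1,0,1)
step 15 (t2 CAS): counter=12 r=(11,9,11) succ=(1,1,2) retry=(1,1,1)
step 16 (t3 CAS): counter=12 r=(11,9,11) succ=(1,1,2) retry=(1,1,2)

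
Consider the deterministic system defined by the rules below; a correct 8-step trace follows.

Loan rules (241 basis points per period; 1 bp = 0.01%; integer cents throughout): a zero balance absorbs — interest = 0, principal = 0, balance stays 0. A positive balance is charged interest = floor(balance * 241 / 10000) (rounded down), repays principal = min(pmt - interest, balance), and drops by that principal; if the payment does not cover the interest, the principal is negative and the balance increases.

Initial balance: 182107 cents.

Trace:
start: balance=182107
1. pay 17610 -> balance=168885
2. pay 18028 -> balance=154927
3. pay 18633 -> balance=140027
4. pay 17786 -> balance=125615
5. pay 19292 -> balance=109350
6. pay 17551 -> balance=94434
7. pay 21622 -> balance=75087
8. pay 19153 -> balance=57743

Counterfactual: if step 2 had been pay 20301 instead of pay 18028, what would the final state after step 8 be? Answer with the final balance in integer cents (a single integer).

(re-executing from step 2 with the substitution; state before step 2: balance=168885)
2. pay 20301 -> balance=152654
3. pay 18633 -> balance=137699
4. pay 17786 -> balance=123231
5. pay 19292 -> balance=106908
6. pay 17551 -> balance=91933
7. pay 21622 -> balance=72526
8. pay 19153 -> balance=55120

55120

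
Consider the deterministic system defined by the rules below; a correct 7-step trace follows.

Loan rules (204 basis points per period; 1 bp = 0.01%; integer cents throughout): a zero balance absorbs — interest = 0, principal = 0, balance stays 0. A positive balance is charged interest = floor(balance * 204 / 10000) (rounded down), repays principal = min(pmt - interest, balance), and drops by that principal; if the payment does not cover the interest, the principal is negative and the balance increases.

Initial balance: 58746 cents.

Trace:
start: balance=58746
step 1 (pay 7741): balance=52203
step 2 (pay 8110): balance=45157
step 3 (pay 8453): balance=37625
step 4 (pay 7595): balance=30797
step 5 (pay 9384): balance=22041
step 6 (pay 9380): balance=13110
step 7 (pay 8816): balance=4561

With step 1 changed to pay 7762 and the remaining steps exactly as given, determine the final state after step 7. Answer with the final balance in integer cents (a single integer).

4537

(re-executing from step 1 with the substitution; state before step 1: balance=58746)
step 1 (pay 7762): balance=52182
step 2 (pay 8110): balance=45136
step 3 (pay 8453): balance=37603
step 4 (pay 7595): balance=30775
step 5 (pay 9384): balance=22018
step 6 (pay 9380): balance=13087
step 7 (pay 8816): balance=4537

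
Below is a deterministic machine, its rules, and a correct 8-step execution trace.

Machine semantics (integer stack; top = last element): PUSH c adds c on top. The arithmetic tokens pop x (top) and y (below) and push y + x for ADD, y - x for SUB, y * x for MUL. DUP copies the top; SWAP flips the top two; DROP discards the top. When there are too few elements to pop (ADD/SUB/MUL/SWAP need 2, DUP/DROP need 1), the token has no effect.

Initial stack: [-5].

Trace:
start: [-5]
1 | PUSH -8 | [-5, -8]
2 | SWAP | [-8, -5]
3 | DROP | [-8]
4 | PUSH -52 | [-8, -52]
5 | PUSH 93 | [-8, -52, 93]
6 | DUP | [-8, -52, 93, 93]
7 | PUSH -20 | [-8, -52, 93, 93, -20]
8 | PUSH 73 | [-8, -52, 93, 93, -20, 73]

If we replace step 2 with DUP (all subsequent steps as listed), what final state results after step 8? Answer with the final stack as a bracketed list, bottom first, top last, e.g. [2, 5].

(re-executing from step 2 with the substitution; state before step 2: [-5, -8])
2 | DUP | [-5, -8, -8]
3 | DROP | [-5, -8]
4 | PUSH -52 | [-5, -8, -52]
5 | PUSH 93 | [-5, -8, -52, 93]
6 | DUP | [-5, -8, -52, 93, 93]
7 | PUSH -20 | [-5, -8, -52, 93, 93, -20]
8 | PUSH 73 | [-5, -8, -52, 93, 93, -20, 73]

[-5, -8, -52, 93, 93, -20, 73]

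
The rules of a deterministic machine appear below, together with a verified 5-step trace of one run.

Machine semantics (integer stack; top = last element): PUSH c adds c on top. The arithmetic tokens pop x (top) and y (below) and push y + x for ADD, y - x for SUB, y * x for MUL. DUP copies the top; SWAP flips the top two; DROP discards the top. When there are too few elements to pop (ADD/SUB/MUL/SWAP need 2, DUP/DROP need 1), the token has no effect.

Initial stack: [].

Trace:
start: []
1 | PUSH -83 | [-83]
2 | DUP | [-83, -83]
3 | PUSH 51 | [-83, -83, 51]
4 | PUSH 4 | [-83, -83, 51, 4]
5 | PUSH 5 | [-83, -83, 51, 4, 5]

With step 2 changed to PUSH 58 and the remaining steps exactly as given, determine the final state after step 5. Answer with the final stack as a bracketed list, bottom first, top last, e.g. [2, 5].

(re-executing from step 2 with the substitution; state before step 2: [-83])
2 | PUSH 58 | [-83, 58]
3 | PUSH 51 | [-83, 58, 51]
4 | PUSH 4 | [-83, 58, 51, 4]
5 | PUSH 5 | [-83, 58, 51, 4, 5]

[-83, 58, 51, 4, 5]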